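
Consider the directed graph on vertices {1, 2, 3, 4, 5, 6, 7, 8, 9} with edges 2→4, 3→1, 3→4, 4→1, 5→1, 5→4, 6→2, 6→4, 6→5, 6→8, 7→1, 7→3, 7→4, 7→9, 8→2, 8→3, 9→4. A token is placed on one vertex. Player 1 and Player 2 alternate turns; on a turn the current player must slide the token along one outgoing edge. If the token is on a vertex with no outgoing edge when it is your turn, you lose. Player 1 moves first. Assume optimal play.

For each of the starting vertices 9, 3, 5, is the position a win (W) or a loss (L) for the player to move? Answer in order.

9: L, 3: W, 5: W

Use the standard recursion: the mover loses at a terminal position; elsewhere, the mover wins exactly when some move hands the opponent an L position.
Every edge goes from a vertex to one that appears earlier in the order 1, 4, 3, 9, 2, 7, 5, 8, 6, so processing vertices in that order labels each vertex after all of its successors.
1: no outgoing edge → L
4: reaches L-position 1 → W
3: reaches L-position 1 → W
9: only reaches 4(W), which is W → L
2: only reaches 4(W), which is W → L
7: reaches L-position 9 → W
5: reaches L-position 1 → W
8: reaches L-position 2 → W
6: reaches L-position 2 → W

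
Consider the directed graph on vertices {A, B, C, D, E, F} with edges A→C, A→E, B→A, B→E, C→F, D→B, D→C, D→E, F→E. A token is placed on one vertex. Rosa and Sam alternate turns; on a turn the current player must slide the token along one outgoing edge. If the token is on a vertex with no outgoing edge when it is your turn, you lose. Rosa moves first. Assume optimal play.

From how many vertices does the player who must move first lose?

Use the standard recursion: the mover loses at a terminal position; elsewhere, the mover wins exactly when some move hands the opponent an L position.
Every edge goes from a vertex to one that appears earlier in the order E, F, C, A, B, D, so processing vertices in that order labels each vertex after all of its successors.
E: no outgoing edge → L
F: can move to E, which is L ⇒ W
C: the only move is to F(W), a W ⇒ L
A: can move to C, which is L ⇒ W
B: can move to E, which is L ⇒ W
D: can move to C, which is L ⇒ W
The L vertices are C, E; that is 2 in all.

2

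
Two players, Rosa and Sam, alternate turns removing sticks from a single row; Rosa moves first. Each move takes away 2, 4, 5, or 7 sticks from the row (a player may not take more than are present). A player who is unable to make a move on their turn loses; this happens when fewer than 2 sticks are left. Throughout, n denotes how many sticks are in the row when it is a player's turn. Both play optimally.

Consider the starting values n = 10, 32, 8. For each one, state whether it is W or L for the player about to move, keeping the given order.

10: L, 32: W, 8: W

Use the standard recursion: the mover loses at a terminal position; elsewhere, the mover wins exactly when some move hands the opponent an L position.
n=0: no move → L
n=1: no move → L
n=2: can move to 0, which is L ⇒ W
n=3: can move to 1, which is L ⇒ W
n=4: can move to 0, which is L ⇒ W
n=5: can move to 1, which is L ⇒ W
n=6: can move to 1, which is L ⇒ W
n=7: can move to 0, which is L ⇒ W
n=8: can move to 1, which is L ⇒ W
n=9: moves to 7(W), 5(W), 4(W), 2(W); every one is W ⇒ L
n=10: moves to 8(W), 6(W), 5(W), 3(W); every one is W ⇒ L
n=11: can move to 9, which is L ⇒ W
n=12: can move to 10, which is L ⇒ W
n=13: can move to 9, which is L ⇒ W
n=14: can move to 10, which is L ⇒ W
n=15: can move to 10, which is L ⇒ W
n=16: can move to 9, which is L ⇒ W
n=17: can move to 10, which is L ⇒ W
n=18: moves to 16(W), 14(W), 13(W), 11(W); every one is W ⇒ L
n=19: moves to 17(W), 15(W), 14(W), 12(W); every one is W ⇒ L
n=20: can move to 18, which is L ⇒ W
n=21: can move to 19, which is L ⇒ W
n=22: can move to 18, which is L ⇒ W
n=23: can move to 19, which is L ⇒ W
n=24: can move to 19, which is L ⇒ W
n=25: can move to 18, which is L ⇒ W
n=26: can move to 19, which is L ⇒ W
n=27: moves to 25(W), 23(W), 22(W), 20(W); every one is W ⇒ L
n=28: moves to 26(W), 24(W), 23(W), 21(W); every one is W ⇒ L
n=29: can move to 27, which is L ⇒ W
n=30: can move to 28, which is L ⇒ W
n=31: can move to 27, which is L ⇒ W
n=32: can move to 28, which is L ⇒ W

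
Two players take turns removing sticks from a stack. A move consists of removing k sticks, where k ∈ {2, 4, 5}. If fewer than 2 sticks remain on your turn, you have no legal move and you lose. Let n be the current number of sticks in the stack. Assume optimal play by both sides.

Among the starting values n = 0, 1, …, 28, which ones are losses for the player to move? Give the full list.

0, 1, 7, 8, 14, 15, 21, 22, 28

Label each position W (a win for the player to move) or L (a loss). A position with no legal move is L; any other position is W exactly when some move reaches an L, and L when every move reaches a W.
n=0: no move → L
n=1: no move → L
n=2: reaches L-position 0 → W
n=3: reaches L-position 1 → W
n=4: reaches L-position 0 → W
n=5: reaches L-position 1 → W
n=6: reaches L-position 1 → W
n=7: only reaches 5(W), 3(W), 2(W), all W → L
n=8: only reaches 6(W), 4(W), 3(W), all W → L
n=9: reaches L-position 7 → W
n=10: reaches L-position 8 → W
n=11: reaches L-position 7 → W
n=12: reaches L-position 8 → W
n=13: reaches L-position 8 → W
n=14: only reaches 12(W), 10(W), 9(W), all W → L
n=15: only reaches 13(W), 11(W), 10(W), all W → L
n=16: reaches L-position 14 → W
n=17: reaches L-position 15 → W
n=18: reaches L-position 14 → W
n=19: reaches L-position 15 → W
n=20: reaches L-position 15 → W
n=21: only reaches 19(W), 17(W), 16(W), all W → L
n=22: only reaches 20(W), 18(W), 17(W), all W → L
n=23: reaches L-position 21 → W
n=24: reaches L-position 22 → W
n=25: reaches L-position 21 → W
n=26: reaches L-position 22 → W
n=27: reaches L-position 22 → W
n=28: only reaches 26(W), 24(W), 23(W), all W → L
The losing starting values of n are exactly the entries labelled L in this table (9 of them).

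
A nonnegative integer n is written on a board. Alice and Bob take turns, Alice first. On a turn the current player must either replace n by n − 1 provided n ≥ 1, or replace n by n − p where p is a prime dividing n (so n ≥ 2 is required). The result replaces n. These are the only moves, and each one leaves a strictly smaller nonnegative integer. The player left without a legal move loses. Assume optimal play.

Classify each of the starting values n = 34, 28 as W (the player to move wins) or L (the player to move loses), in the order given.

34: W, 28: L

Work bottom-up. With no move the player to move loses. Otherwise the position is W if at least one move leads to an L position for the opponent, and L if every move leads to a W.
n=0: no move → L
n=1: W (go to 0, an L position)
n=2: W (go to 0, an L position)
n=3: W (go to 0, an L position)
n=4: L (options 2(W), 3(W) are all W)
n=5: W (go to 0, an L position)
n=6: W (go to 4, an L position)
n=7: W (go to 0, an L position)
n=8: L (options 6(W), 7(W) are all W)
n=9: W (go to 8, an L position)
n=10: W (go to 8, an L position)
n=11: W (go to 0, an L position)
n=12: L (options 9(W), 10(W), 11(W) are all W)
n=13: W (go to 0, an L position)
n=14: W (go to 12, an L position)
n=15: W (go to 12, an L position)
n=16: L (options 14(W), 15(W) are all W)
n=17: W (go to 0, an L position)
n=18: W (go to 16, an L position)
n=19: W (go to 0, an L position)
n=20: L (options 15(W), 18(W), 19(W) are all W)
n=21: W (go to 20, an L position)
n=22: W (go to 20, an L position)
n=23: W (go to 0, an L position)
n=24: L (options 21(W), 22(W), 23(W) are all W)
n=25: W (go to 20, an L position)
n=26: W (go to 24, an L position)
n=27: W (go to 24, an L position)
n=28: L (options 21(W), 26(W), 27(W) are all W)
n=29: W (go to 0, an L position)
n=30: W (go to 28, an L position)
n=31: W (go to 0, an L position)
n=32: L (options 30(W), 31(W) are all W)
n=33: W (go to 32, an L position)
n=34: W (go to 32, an L position)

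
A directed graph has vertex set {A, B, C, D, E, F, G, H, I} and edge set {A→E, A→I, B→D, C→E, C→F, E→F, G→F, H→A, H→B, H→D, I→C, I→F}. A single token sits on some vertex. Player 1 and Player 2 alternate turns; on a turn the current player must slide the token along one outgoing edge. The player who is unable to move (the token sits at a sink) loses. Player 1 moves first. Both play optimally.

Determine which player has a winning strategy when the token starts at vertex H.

Positions with no move are L. A position that does have a move is losing for the player to move precisely when every available move leads to a winning position for the opponent. Fill in the labels:
Every edge goes from a vertex to one that appears earlier in the order F, D, E, G, B, C, I, A, H, so processing vertices in that order labels each vertex after all of its successors.
F: no outgoing edge → L
D: no outgoing edge → L
E: reaches L-position F → W
G: reaches L-position F → W
B: reaches L-position D → W
C: reaches L-position F → W
I: reaches L-position F → W
A: only reaches I(W), E(W), all W → L
H: reaches L-position A → W
The starting position H is W: Player 1 should move to A, handing over an L position.

Player 1 wins.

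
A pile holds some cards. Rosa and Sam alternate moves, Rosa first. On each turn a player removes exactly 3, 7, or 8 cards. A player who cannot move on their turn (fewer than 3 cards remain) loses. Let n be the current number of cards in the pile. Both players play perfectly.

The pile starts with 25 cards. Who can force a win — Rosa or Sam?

Rosa wins.

Use the standard recursion: the mover loses at a terminal position; elsewhere, the mover wins exactly when some move hands the opponent an L position.
n=0: no move → L
n=1: no move → L
n=2: no move → L
n=3: can move to 0, which is L ⇒ W
n=4: can move to 1, which is L ⇒ W
n=5: can move to 2, which is L ⇒ W
n=6: the only move is to 3(W), a W ⇒ L
n=7: can move to 0, which is L ⇒ W
n=8: can move to 1, which is L ⇒ W
n=9: can move to 6, which is L ⇒ W
n=10: can move to 2, which is L ⇒ W
n=11: moves to 8(W), 4(W), 3(W); every one is W ⇒ L
n=12: moves to 9(W), 5(W), 4(W); every one is W ⇒ L
n=13: can move to 6, which is L ⇒ W
n=14: can move to 11, which is L ⇒ W
n=15: can move to 12, which is L ⇒ W
n=16: moves to 13(W), 9(W), 8(W); every one is W ⇒ L
n=17: moves to 14(W), 10(W), 9(W); every one is W ⇒ L
n=18: can move to 11, which is L ⇒ W
n=19: can move to 16, which is L ⇒ W
n=20: can move to 17, which is L ⇒ W
n=21: moves to 18(W), 14(W), 13(W); every one is W ⇒ L
n=22: moves to 19(W), 15(W), 14(W); every one is W ⇒ L
n=23: can move to 16, which is L ⇒ W
n=24: can move to 21, which is L ⇒ W
n=25: can move to 22, which is L ⇒ W
From 25 Rosa can remove 3, leaving 22, reaching an L position.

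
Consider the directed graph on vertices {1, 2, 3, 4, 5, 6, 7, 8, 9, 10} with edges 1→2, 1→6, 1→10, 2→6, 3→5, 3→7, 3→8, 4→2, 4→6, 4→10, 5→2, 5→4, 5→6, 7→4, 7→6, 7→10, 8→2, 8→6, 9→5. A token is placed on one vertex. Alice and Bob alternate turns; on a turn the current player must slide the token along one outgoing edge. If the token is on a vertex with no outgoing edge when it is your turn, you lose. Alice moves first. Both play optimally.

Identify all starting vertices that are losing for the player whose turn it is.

3, 6, 9, 10

Positions with no move are L. A position that does have a move is losing for the player to move precisely when every available move leads to a winning position for the opponent. Fill in the labels:
Every edge goes from a vertex to one that appears earlier in the order 10, 6, 2, 4, 5, 1, 9, 7, 8, 3, so processing vertices in that order labels each vertex after all of its successors.
10: no outgoing edge → L
6: no outgoing edge → L
2: →6(L), so W
4: →6(L), so W
5: →6(L), so W
1: →6(L), so W
9: →5(W) only, which is W, so L
7: →6(L), so W
8: →6(L), so W
3: →8(W), 7(W), 5(W) — all W, so L
Reading off the rows marked L gives the requested list; there are 4 such vertices.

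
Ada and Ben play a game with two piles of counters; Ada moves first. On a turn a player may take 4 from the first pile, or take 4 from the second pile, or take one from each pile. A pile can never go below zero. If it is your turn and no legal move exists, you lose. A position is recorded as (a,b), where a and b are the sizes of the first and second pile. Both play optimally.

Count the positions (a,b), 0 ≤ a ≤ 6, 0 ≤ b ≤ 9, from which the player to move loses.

Label each position W (a win for the player to move) or L (a loss). A position with no legal move is L; any other position is W exactly when some move reaches an L, and L when every move reaches a W.
Every move lowers a or b (never raises either), so fill the grid row by row in increasing a, and left to right within a row: each cell's successors are then already labelled.
      b=0  b=1  b=2  b=3  b=4  b=5  b=6  b=7  b=8  b=9
a=0:    L    L    L    L    W    W    W    W    L    L
a=1:    L    W    W    W    W    L    L    L    L    W
a=2:    L    W    L    L    W    L    W    W    W    W
a=3:    L    W    L    W    W    L    W    L    L    W
a=4:    W    W    W    W    L    L    W    L    W    W
a=5:    W    L    L    L    L    W    W    W    W    L
a=6:    W    L    W    W    W    W    L    L    L    L
Cells with no legal move (terminal, hence L): (0,0), (0,1), (0,2), (0,3), (1,0), (2,0), (3,0).
The remaining L cells, each justified by listing all of its moves:
(0,8): →(0,4)(W) only, which is W, so L
(0,9): →(0,5)(W) only, which is W, so L
(1,5): →(1,1)(W), (0,4)(W) — all W, so L
(1,6): →(1,2)(W), (0,5)(W) — all W, so L
(1,7): →(1,3)(W), (0,6)(W) — all W, so L
(1,8): →(1,4)(W), (0,7)(W) — all W, so L
(2,2): →(1,1)(W) only, which is W, so L
(2,3): →(1,2)(W) only, which is W, so L
(2,5): →(2,1)(W), (1,4)(W) — all W, so L
(3,2): →(2,1)(W) only, which is W, so L
(3,5): →(3,1)(W), (2,4)(W) — all W, so L
(3,7): →(3,3)(W), (2,6)(W) — all W, so L
(3,8): →(3,4)(W), (2,7)(W) — all W, so L
(4,4): →(0,4)(W), (4,0)(W), (3,3)(W) — all W, so L
(4,5): →(0,5)(W), (4,1)(W), (3,4)(W) — all W, so L
(4,7): →(0,7)(W), (4,3)(W), (3,6)(W) — all W, so L
(5,1): →(1,1)(W), (4,0)(W) — all W, so L
(5,2): →(1,2)(W), (4,1)(W) — all W, so L
(5,3): →(1,3)(W), (4,2)(W) — all W, so L
(5,4): →(1,4)(W), (5,0)(W), (4,3)(W) — all W, so L
(5,9): →(1,9)(W), (5,5)(W), (4,8)(W) — all W, so L
(6,1): →(2,1)(W), (5,0)(W) — all W, so L
(6,6): →(2,6)(W), (6,2)(W), (5,5)(W) — all W, so L
(6,7): →(2,7)(W), (6,3)(W), (5,6)(W) — all W, so L
(6,8): →(2,8)(W), (6,4)(W), (5,7)(W) — all W, so L
(6,9): →(2,9)(W), (6,5)(W), (5,8)(W) — all W, so L
Every other cell has at least one move into one of the L cells above, so it is W.
L cells per row: a=0: 6, a=1: 5, a=2: 4, a=3: 5, a=4: 3, a=5: 5, a=6: 5; total 33.

33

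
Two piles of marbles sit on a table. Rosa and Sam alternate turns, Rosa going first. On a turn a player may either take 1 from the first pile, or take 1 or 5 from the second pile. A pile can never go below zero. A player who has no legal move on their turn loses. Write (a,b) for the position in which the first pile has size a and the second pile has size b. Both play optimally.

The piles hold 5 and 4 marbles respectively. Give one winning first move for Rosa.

Work bottom-up. With no move the player to move loses. Otherwise the position is W if at least one move leads to an L position for the opponent, and L if every move leads to a W.
No move ever increases a pile, so every position that can arise here has a ≤ 5 and b ≤ 4; it is enough to label the cells with 0 ≤ a ≤ 5 and 0 ≤ b ≤ 4.
Every move lowers a or b (never raises either), so fill the grid row by row in increasing a, and left to right within a row: each cell's successors are then already labelled.
      b=0  b=1  b=2  b=3  b=4
a=0:    L    W    L    W    L
a=1:    W    L    W    L    W
a=2:    L    W    L    W    L
a=3:    W    L    W    L    W
a=4:    L    W    L    W    L
a=5:    W    L    W    L    W
Cells with no legal move (terminal, hence L): (0,0).
The remaining L cells, each justified by listing all of its moves:
(0,2): the only move is to (0,1)(W), a W ⇒ L
(0,4): the only move is to (0,3)(W), a W ⇒ L
(1,1): moves to (0,1)(W), (1,0)(W); every one is W ⇒ L
(1,3): moves to (0,3)(W), (1,2)(W); every one is W ⇒ L
(2,0): the only move is to (1,0)(W), a W ⇒ L
(2,2): moves to (1,2)(W), (2,1)(W); every one is W ⇒ L
(2,4): moves to (1,4)(W), (2,3)(W); every one is W ⇒ L
(3,1): moves to (2,1)(W), (3,0)(W); every one is W ⇒ L
(3,3): moves to (2,3)(W), (3,2)(W); every one is W ⇒ L
(4,0): the only move is to (3,0)(W), a W ⇒ L
(4,2): moves to (3,2)(W), (4,1)(W); every one is W ⇒ L
(4,4): moves to (3,4)(W), (4,3)(W); every one is W ⇒ L
(5,1): moves to (4,1)(W), (5,0)(W); every one is W ⇒ L
(5,3): moves to (4,3)(W), (5,2)(W); every one is W ⇒ L
Every other cell has at least one move into one of the L cells above, so it is W.
From (5,4), the L positions reachable in one move are: (4,4), (5,3). Any move reaching one of these is winning.

Move to (4,4).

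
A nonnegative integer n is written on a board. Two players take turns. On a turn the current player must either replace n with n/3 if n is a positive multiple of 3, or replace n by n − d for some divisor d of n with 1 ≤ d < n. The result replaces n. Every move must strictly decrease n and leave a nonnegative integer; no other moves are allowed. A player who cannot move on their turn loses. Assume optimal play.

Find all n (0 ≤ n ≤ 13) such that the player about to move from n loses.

Classify positions by backward induction: terminal positions (no move available) are L. From any other position, the mover wins iff some move reaches an L.
n=0: no move → L
n=1: no move → L
n=2: W (go to 1, an L position)
n=3: W (go to 1, an L position)
n=4: L (options 2(W), 3(W) are all W)
n=5: W (go to 4, an L position)
n=6: W (go to 4, an L position)
n=7: L (sole option 6(W) is W)
n=8: W (go to 4, an L position)
n=9: L (options 3(W), 6(W), 8(W) are all W)
n=10: W (go to 9, an L position)
n=11: L (sole option 10(W) is W)
n=12: W (go to 4, an L position)
n=13: L (sole option 12(W) is W)
The losing starting values of n are exactly the entries labelled L in this table (7 of them).

0, 1, 4, 7, 9, 11, 13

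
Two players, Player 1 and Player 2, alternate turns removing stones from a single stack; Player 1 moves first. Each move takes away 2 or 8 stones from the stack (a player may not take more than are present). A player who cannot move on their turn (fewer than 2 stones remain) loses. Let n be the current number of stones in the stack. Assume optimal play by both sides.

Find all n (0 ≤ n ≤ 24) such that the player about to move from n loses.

0, 1, 4, 5, 10, 11, 14, 15, 20, 21, 24

Work bottom-up. With no move the player to move loses. Otherwise the position is W if at least one move leads to an L position for the opponent, and L if every move leads to a W.
n=0: no move → L
n=1: no move → L
n=2: can move to 0, which is L ⇒ W
n=3: can move to 1, which is L ⇒ W
n=4: the only move is to 2(W), a W ⇒ L
n=5: the only move is to 3(W), a W ⇒ L
n=6: can move to 4, which is L ⇒ W
n=7: can move to 5, which is L ⇒ W
n=8: can move to 0, which is L ⇒ W
n=9: can move to 1, which is L ⇒ W
n=10: moves to 8(W), 2(W); every one is W ⇒ L
n=11: moves to 9(W), 3(W); every one is W ⇒ L
n=12: can move to 10, which is L ⇒ W
n=13: can move to 11, which is L ⇒ W
n=14: moves to 12(W), 6(W); every one is W ⇒ L
n=15: moves to 13(W), 7(W); every one is W ⇒ L
n=16: can move to 14, which is L ⇒ W
n=17: can move to 15, which is L ⇒ W
n=18: can move to 10, which is L ⇒ W
n=19: can move to 11, which is L ⇒ W
n=20: moves to 18(W), 12(W); every one is W ⇒ L
n=21: moves to 19(W), 13(W); every one is W ⇒ L
n=22: can move to 20, which is L ⇒ W
n=23: can move to 21, which is L ⇒ W
n=24: moves to 22(W), 16(W); every one is W ⇒ L
The losing starting values of n are exactly the entries labelled L in this table (11 of them).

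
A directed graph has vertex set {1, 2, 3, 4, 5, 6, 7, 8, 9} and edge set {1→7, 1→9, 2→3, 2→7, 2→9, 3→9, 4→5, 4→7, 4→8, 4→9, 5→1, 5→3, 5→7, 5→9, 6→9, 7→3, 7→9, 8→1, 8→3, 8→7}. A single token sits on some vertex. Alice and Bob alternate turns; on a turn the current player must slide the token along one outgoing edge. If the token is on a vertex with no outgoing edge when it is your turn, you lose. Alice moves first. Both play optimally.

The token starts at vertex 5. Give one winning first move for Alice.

Move to 9.

Label each position W (a win for the player to move) or L (a loss). A position with no legal move is L; any other position is W exactly when some move reaches an L, and L when every move reaches a W.
Every edge goes from a vertex to one that appears earlier in the order 9, 3, 7, 1, 8, 2, 5, 6, 4, so processing vertices in that order labels each vertex after all of its successors.
9: no outgoing edge → L
3: W (go to 9, an L position)
7: W (go to 9, an L position)
1: W (go to 9, an L position)
8: L (options 1(W), 7(W), 3(W) are all W)
2: W (go to 9, an L position)
5: W (go to 9, an L position)
6: W (go to 9, an L position)
4: W (go to 8, an L position)
From 5, the L positions reachable in one move are: 9.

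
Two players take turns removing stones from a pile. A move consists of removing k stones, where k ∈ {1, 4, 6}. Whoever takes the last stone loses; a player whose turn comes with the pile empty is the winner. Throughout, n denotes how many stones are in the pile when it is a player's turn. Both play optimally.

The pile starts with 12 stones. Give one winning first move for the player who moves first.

Remove 1, leaving 11.

Positions with no move are W. A position that does have a move is losing for the player to move precisely when every available move leads to a winning position for the opponent. Fill in the labels:
n=0: no move; the opponent has just taken the last stone and therefore loses → W
n=1: →0(W) only, which is W, so L
n=2: →1(L), so W
n=3: →2(W) only, which is W, so L
n=4: →3(L), so W
n=5: →1(L), so W
n=6: →5(W), 2(W), 0(W) — all W, so L
n=7: →6(L), so W
n=8: →7(W), 4(W), 2(W) — all W, so L
n=9: →8(L), so W
n=10: →6(L), so W
n=11: →10(W), 7(W), 5(W) — all W, so L
n=12: →11(L), so W
From 12, the L positions reachable in one move are: 11, 8, 6. Any move reaching one of these is winning.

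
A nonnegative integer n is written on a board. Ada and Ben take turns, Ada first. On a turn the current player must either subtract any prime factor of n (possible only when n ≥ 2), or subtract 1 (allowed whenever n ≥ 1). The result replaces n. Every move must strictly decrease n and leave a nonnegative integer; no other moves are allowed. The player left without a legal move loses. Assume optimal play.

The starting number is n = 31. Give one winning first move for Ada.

Work bottom-up. With no move the player to move loses. Otherwise the position is W if at least one move leads to an L position for the opponent, and L if every move leads to a W.
n=0: no move → L
n=1: →0(L), so W
n=2: →0(L), so W
n=3: →0(L), so W
n=4: →2(W), 3(W) — all W, so L
n=5: →0(L), so W
n=6: →4(L), so W
n=7: →0(L), so W
n=8: →6(W), 7(W) — all W, so L
n=9: →8(L), so W
n=10: →8(L), so W
n=11: →0(L), so W
n=12: →9(W), 10(W), 11(W) — all W, so L
n=13: →0(L), so W
n=14: →12(L), so W
n=15: →12(L), so W
n=16: →14(W), 15(W) — all W, so L
n=17: →0(L), so W
n=18: →16(L), so W
n=19: →0(L), so W
n=20: →15(W), 18(W), 19(W) — all W, so L
n=21: →20(L), so W
n=22: →20(L), so W
n=23: →0(L), so W
n=24: →21(W), 22(W), 23(W) — all W, so L
n=25: →20(L), so W
n=26: →24(L), so W
n=27: →24(L), so W
n=28: →21(W), 26(W), 27(W) — all W, so L
n=29: →0(L), so W
n=30: →28(L), so W
n=31: →0(L), so W
From 31, the L positions reachable in one move are: 0.

Move to 0.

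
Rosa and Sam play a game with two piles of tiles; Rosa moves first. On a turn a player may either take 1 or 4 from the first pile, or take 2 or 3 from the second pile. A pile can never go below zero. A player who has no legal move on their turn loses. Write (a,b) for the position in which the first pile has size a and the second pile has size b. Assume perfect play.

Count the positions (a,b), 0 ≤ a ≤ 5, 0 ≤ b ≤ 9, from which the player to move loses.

22

Positions with no move are L. A position that does have a move is losing for the player to move precisely when every available move leads to a winning position for the opponent. Fill in the labels:
Every move lowers a or b (never raises either), so fill the grid row by row in increasing a, and left to right within a row: each cell's successors are then already labelled.
      b=0  b=1  b=2  b=3  b=4  b=5  b=6  b=7  b=8  b=9
a=0:    L    L    W    W    W    L    L    W    W    W
a=1:    W    W    L    L    W    W    W    L    L    W
a=2:    L    L    W    W    W    L    L    W    W    W
a=3:    W    W    L    L    W    W    W    L    L    W
a=4:    W    W    W    W    L    W    W    W    W    L
a=5:    L    L    W    W    W    L    L    W    W    W
Cells with no legal move (terminal, hence L): (0,0), (0,1).
The remaining L cells, each justified by listing all of its moves:
(0,5): moves to (0,3)(W), (0,2)(W); every one is W ⇒ L
(0,6): moves to (0,4)(W), (0,3)(W); every one is W ⇒ L
(1,2): moves to (0,2)(W), (1,0)(W); every one is W ⇒ L
(1,3): moves to (0,3)(W), (1,1)(W), (1,0)(W); every one is W ⇒ L
(1,7): moves to (0,7)(W), (1,5)(W), (1,4)(W); every one is W ⇒ L
(1,8): moves to (0,8)(W), (1,6)(W), (1,5)(W); every one is W ⇒ L
(2,0): the only move is to (1,0)(W), a W ⇒ L
(2,1): the only move is to (1,1)(W), a W ⇒ L
(2,5): moves to (1,5)(W), (2,3)(W), (2,2)(W); every one is W ⇒ L
(2,6): moves to (1,6)(W), (2,4)(W), (2,3)(W); every one is W ⇒ L
(3,2): moves to (2,2)(W), (3,0)(W); every one is W ⇒ L
(3,3): moves to (2,3)(W), (3,1)(W), (3,0)(W); every one is W ⇒ L
(3,7): moves to (2,7)(W), (3,5)(W), (3,4)(W); every one is W ⇒ L
(3,8): moves to (2,8)(W), (3,6)(W), (3,5)(W); every one is W ⇒ L
(4,4): moves to (3,4)(W), (0,4)(W), (4,2)(W), (4,1)(W); every one is W ⇒ L
(4,9): moves to (3,9)(W), (0,9)(W), (4,7)(W), (4,6)(W); every one is W ⇒ L
(5,0): moves to (4,0)(W), (1,0)(W); every one is W ⇒ L
(5,1): moves to (4,1)(W), (1,1)(W); every one is W ⇒ L
(5,5): moves to (4,5)(W), (1,5)(W), (5,3)(W), (5,2)(W); every one is W ⇒ L
(5,6): moves to (4,6)(W), (1,6)(W), (5,4)(W), (5,3)(W); every one is W ⇒ L
Every other cell has at least one move into one of the L cells above, so it is W.
L cells per row: a=0: 4, a=1: 4, a=2: 4, a=3: 4, a=4: 2, a=5: 4; total 22.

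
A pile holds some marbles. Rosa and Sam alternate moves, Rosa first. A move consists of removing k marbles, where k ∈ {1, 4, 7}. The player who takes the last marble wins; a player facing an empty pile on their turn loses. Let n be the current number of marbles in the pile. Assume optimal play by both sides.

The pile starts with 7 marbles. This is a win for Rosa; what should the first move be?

Remove 7, leaving 0.

Compute win/loss labels from the base case upward. A position with no move is L. Any other position is W if it can reach an L in one move, else L.
n=0: no move → L
n=1: can move to 0, which is L ⇒ W
n=2: the only move is to 1(W), a W ⇒ L
n=3: can move to 2, which is L ⇒ W
n=4: can move to 0, which is L ⇒ W
n=5: moves to 4(W), 1(W); every one is W ⇒ L
n=6: can move to 5, which is L ⇒ W
n=7: can move to 0, which is L ⇒ W
From 7, the L positions reachable in one move are: 0.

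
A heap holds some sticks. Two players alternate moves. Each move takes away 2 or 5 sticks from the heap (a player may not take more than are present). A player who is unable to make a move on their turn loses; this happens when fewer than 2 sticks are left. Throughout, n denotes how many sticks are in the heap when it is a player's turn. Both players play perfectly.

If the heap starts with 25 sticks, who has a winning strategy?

The second player wins.

Build the W/L table. Terminal = L. A non-terminal position is W if it has a move to some L; otherwise it is L.
n=0: no move → L
n=1: no move → L
n=2: W (go to 0, an L position)
n=3: W (go to 1, an L position)
n=4: L (sole option 2(W) is W)
n=5: W (go to 0, an L position)
n=6: W (go to 4, an L position)
n=7: L (options 5(W), 2(W) are all W)
n=8: L (options 6(W), 3(W) are all W)
n=9: W (go to 7, an L position)
n=10: W (go to 8, an L position)
n=11: L (options 9(W), 6(W) are all W)
n=12: W (go to 7, an L position)
n=13: W (go to 11, an L position)
n=14: L (options 12(W), 9(W) are all W)
n=15: L (options 13(W), 10(W) are all W)
n=16: W (go to 14, an L position)
n=17: W (go to 15, an L position)
n=18: L (options 16(W), 13(W) are all W)
n=19: W (go to 14, an L position)
n=20: W (go to 18, an L position)
n=21: L (options 19(W), 16(W) are all W)
n=22: L (options 20(W), 17(W) are all W)
n=23: W (go to 21, an L position)
n=24: W (go to 22, an L position)
n=25: L (options 23(W), 20(W) are all W)
Every move from 25 reaches a W position, so the mover loses.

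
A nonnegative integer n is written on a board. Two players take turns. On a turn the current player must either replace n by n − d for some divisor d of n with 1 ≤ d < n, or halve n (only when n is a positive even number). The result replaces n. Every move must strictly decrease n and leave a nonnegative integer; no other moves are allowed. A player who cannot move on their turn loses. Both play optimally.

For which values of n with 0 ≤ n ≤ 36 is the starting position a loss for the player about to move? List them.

Positions with no move are L. A position that does have a move is losing for the player to move precisely when every available move leads to a winning position for the opponent. Fill in the labels:
n=0: no move → L
n=1: no move → L
n=2: W (go to 1, an L position)
n=3: L (sole option 2(W) is W)
n=4: W (go to 3, an L position)
n=5: L (sole option 4(W) is W)
n=6: W (go to 3, an L position)
n=7: L (sole option 6(W) is W)
n=8: W (go to 7, an L position)
n=9: L (options 6(W), 8(W) are all W)
n=10: W (go to 5, an L position)
n=11: L (sole option 10(W) is W)
n=12: W (go to 9, an L position)
n=13: L (sole option 12(W) is W)
n=14: W (go to 7, an L position)
n=15: L (options 10(W), 12(W), 14(W) are all W)
n=16: W (go to 15, an L position)
n=17: L (sole option 16(W) is W)
n=18: W (go to 9, an L position)
n=19: L (sole option 18(W) is W)
n=20: W (go to 15, an L position)
n=21: L (options 14(W), 18(W), 20(W) are all W)
n=22: W (go to 11, an L position)
n=23: L (sole option 22(W) is W)
n=24: W (go to 21, an L position)
n=25: L (options 20(W), 24(W) are all W)
n=26: W (go to 13, an L position)
n=27: L (options 18(W), 24(W), 26(W) are all W)
n=28: W (go to 21, an L position)
n=29: L (sole option 28(W) is W)
n=30: W (go to 15, an L position)
n=31: L (sole option 30(W) is W)
n=32: W (go to 31, an L position)
n=33: L (options 22(W), 30(W), 32(W) are all W)
n=34: W (go to 17, an L position)
n=35: L (options 28(W), 30(W), 34(W) are all W)
n=36: W (go to 27, an L position)
The losing starting values of n are exactly the entries labelled L in this table (19 of them).

0, 1, 3, 5, 7, 9, 11, 13, 15, 17, 19, 21, 23, 25, 27, 29, 31, 33, 35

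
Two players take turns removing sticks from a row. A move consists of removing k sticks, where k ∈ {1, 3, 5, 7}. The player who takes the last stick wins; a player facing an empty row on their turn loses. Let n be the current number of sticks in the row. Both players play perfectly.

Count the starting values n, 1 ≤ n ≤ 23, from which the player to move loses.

Positions with no move are L. A position that does have a move is losing for the player to move precisely when every available move leads to a winning position for the opponent. Fill in the labels:
n=0: no move → L
n=1: can move to 0, which is L ⇒ W
n=2: the only move is to 1(W), a W ⇒ L
n=3: can move to 2, which is L ⇒ W
n=4: moves to 3(W), 1(W); every one is W ⇒ L
n=5: can move to 4, which is L ⇒ W
n=6: moves to 5(W), 3(W), 1(W); every one is W ⇒ L
n=7: can move to 6, which is L ⇒ W
n=8: moves to 7(W), 5(W), 3(W), 1(W); every one is W ⇒ L
n=9: can move to 8, which is L ⇒ W
n=10: moves to 9(W), 7(W), 5(W), 3(W); every one is W ⇒ L
n=11: can move to 10, which is L ⇒ W
n=12: moves to 11(W), 9(W), 7(W), 5(W); every one is W ⇒ L
n=13: can move to 12, which is L ⇒ W
n=14: moves to 13(W), 11(W), 9(W), 7(W); every one is W ⇒ L
n=15: can move to 14, which is L ⇒ W
n=16: moves to 15(W), 13(W), 11(W), 9(W); every one is W ⇒ L
n=17: can move to 16, which is L ⇒ W
n=18: moves to 17(W), 15(W), 13(W), 11(W); every one is W ⇒ L
n=19: can move to 18, which is L ⇒ W
n=20: moves to 19(W), 17(W), 15(W), 13(W); every one is W ⇒ L
n=21: can move to 20, which is L ⇒ W
n=22: moves to 21(W), 19(W), 17(W), 15(W); every one is W ⇒ L
n=23: can move to 22, which is L ⇒ W
L entries with 1 ≤ n ≤ 23 (n=0 is outside the asked range and is not counted): n = 2, 4, 6, 8, 10, 12, 14, 16, 18, 20, 22; that makes 11.

11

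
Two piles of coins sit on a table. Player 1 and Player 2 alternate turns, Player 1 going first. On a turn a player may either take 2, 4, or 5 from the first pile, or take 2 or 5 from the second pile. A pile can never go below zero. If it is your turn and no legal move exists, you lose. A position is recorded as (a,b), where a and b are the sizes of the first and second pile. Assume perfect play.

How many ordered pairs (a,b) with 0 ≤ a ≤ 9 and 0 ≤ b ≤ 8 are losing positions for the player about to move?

Classify positions by backward induction: terminal positions (no move available) are L. From any other position, the mover wins iff some move reaches an L.
Every move lowers a or b (never raises either), so fill the grid row by row in increasing a, and left to right within a row: each cell's successors are then already labelled.
      b=0  b=1  b=2  b=3  b=4  b=5  b=6  b=7  b=8
a=0:    L    L    W    W    L    W    W    L    L
a=1:    L    L    W    W    L    W    W    L    L
a=2:    W    W    L    L    W    W    L    W    W
a=3:    W    W    L    L    W    W    L    W    W
a=4:    W    W    W    W    W    L    W    W    W
a=5:    W    W    W    W    W    L    W    W    W
a=6:    W    W    W    W    W    W    W    W    W
a=7:    L    L    W    W    L    W    W    L    L
a=8:    L    L    W    W    L    W    W    L    L
a=9:    W    W    L    L    W    W    L    W    W
Cells with no legal move (terminal, hence L): (0,0), (0,1), (1,0), (1,1).
The remaining L cells, each justified by listing all of its moves:
(0,4): →(0,2)(W) only, which is W, so L
(0,7): →(0,5)(W), (0,2)(W) — all W, so L
(0,8): →(0,6)(W), (0,3)(W) — all W, so L
(1,4): →(1,2)(W) only, which is W, so L
(1,7): →(1,5)(W), (1,2)(W) — all W, so L
(1,8): →(1,6)(W), (1,3)(W) — all W, so L
(2,2): →(0,2)(W), (2,0)(W) — all W, so L
(2,3): →(0,3)(W), (2,1)(W) — all W, so L
(2,6): →(0,6)(W), (2,4)(W), (2,1)(W) — all W, so L
(3,2): →(1,2)(W), (3,0)(W) — all W, so L
(3,3): →(1,3)(W), (3,1)(W) — all W, so L
(3,6): →(1,6)(W), (3,4)(W), (3,1)(W) — all W, so L
(4,5): →(2,5)(W), (0,5)(W), (4,3)(W), (4,0)(W) — all W, so L
(5,5): →(3,5)(W), (1,5)(W), (0,5)(W), (5,3)(W), (5,0)(W) — all W, so L
(7,0): →(5,0)(W), (3,0)(W), (2,0)(W) — all W, so L
(7,1): →(5,1)(W), (3,1)(W), (2,1)(W) — all W, so L
(7,4): →(5,4)(W), (3,4)(W), (2,4)(W), (7,2)(W) — all W, so L
(7,7): →(5,7)(W), (3,7)(W), (2,7)(W), (7,5)(W), (7,2)(W) — all W, so L
(7,8): →(5,8)(W), (3,8)(W), (2,8)(W), (7,6)(W), (7,3)(W) — all W, so L
(8,0): →(6,0)(W), (4,0)(W), (3,0)(W) — all W, so L
(8,1): →(6,1)(W), (4,1)(W), (3,1)(W) — all W, so L
(8,4): →(6,4)(W), (4,4)(W), (3,4)(W), (8,2)(W) — all W, so L
(8,7): →(6,7)(W), (4,7)(W), (3,7)(W), (8,5)(W), (8,2)(W) — all W, so L
(8,8): →(6,8)(W), (4,8)(W), (3,8)(W), (8,6)(W), (8,3)(W) — all W, so L
(9,2): →(7,2)(W), (5,2)(W), (4,2)(W), (9,0)(W) — all W, so L
(9,3): →(7,3)(W), (5,3)(W), (4,3)(W), (9,1)(W) — all W, so L
(9,6): →(7,6)(W), (5,6)(W), (4,6)(W), (9,4)(W), (9,1)(W) — all W, so L
Every other cell has at least one move into one of the L cells above, so it is W.
L cells per row: a=0: 5, a=1: 5, a=2: 3, a=3: 3, a=4: 1, a=5: 1, a=6: 0, a=7: 5, a=8: 5, a=9: 3; total 31.

31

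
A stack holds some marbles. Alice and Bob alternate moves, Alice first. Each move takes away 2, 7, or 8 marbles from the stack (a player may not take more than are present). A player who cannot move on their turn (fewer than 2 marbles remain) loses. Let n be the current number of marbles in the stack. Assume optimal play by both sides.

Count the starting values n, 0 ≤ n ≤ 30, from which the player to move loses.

13

Build the W/L table. Terminal = L. A non-terminal position is W if it has a move to some L; otherwise it is L.
n=0: no move → L
n=1: no move → L
n=2: reaches L-position 0 → W
n=3: reaches L-position 1 → W
n=4: only reaches 2(W), which is W → L
n=5: only reaches 3(W), which is W → L
n=6: reaches L-position 4 → W
n=7: reaches L-position 5 → W
n=8: reaches L-position 1 → W
n=9: reaches L-position 1 → W
n=10: only reaches 8(W), 3(W), 2(W), all W → L
n=11: reaches L-position 4 → W
n=12: reaches L-position 10 → W
n=13: reaches L-position 5 → W
n=14: only reaches 12(W), 7(W), 6(W), all W → L
n=15: only reaches 13(W), 8(W), 7(W), all W → L
n=16: reaches L-position 14 → W
n=17: reaches L-position 15 → W
n=18: reaches L-position 10 → W
n=19: only reaches 17(W), 12(W), 11(W), all W → L
n=20: only reaches 18(W), 13(W), 12(W), all W → L
n=21: reaches L-position 19 → W
n=22: reaches L-position 20 → W
n=23: reaches L-position 15 → W
n=24: only reaches 22(W), 17(W), 16(W), all W → L
n=25: only reaches 23(W), 18(W), 17(W), all W → L
n=26: reaches L-position 24 → W
n=27: reaches L-position 25 → W
n=28: reaches L-position 20 → W
n=29: only reaches 27(W), 22(W), 21(W), all W → L
n=30: only reaches 28(W), 23(W), 22(W), all W → L
L entries with 0 ≤ n ≤ 30: n = 0, 1, 4, 5, 10, 14, 15, 19, 20, 24, 25, 29, 30; that makes 13.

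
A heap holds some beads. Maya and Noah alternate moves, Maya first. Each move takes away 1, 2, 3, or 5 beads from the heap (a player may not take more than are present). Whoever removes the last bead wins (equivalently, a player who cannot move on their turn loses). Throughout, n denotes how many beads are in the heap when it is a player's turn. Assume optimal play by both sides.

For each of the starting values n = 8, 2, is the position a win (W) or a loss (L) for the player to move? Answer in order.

8: L, 2: W

Label each position W (a win for the player to move) or L (a loss). A position with no legal move is L; any other position is W exactly when some move reaches an L, and L when every move reaches a W.
n=0: no move → L
n=1: →0(L), so W
n=2: →0(L), so W
n=3: →0(L), so W
n=4: →3(W), 2(W), 1(W) — all W, so L
n=5: →4(L), so W
n=6: →4(L), so W
n=7: →4(L), so W
n=8: →7(W), 6(W), 5(W), 3(W) — all W, so L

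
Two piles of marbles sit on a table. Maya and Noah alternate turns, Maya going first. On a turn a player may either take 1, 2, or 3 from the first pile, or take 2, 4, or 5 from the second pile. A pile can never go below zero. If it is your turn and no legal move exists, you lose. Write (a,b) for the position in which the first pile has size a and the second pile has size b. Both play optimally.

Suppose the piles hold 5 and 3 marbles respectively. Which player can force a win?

Work bottom-up. With no move the player to move loses. Otherwise the position is W if at least one move leads to an L position for the opponent, and L if every move leads to a W.
No move ever increases a pile, so every position that can arise here has a ≤ 5 and b ≤ 3; it is enough to label the cells with 0 ≤ a ≤ 5 and 0 ≤ b ≤ 3.
Every move lowers a or b (never raises either), so fill the grid row by row in increasing a, and left to right within a row: each cell's successors are then already labelled.
      b=0  b=1  b=2  b=3
a=0:    L    L    W    W
a=1:    W    W    L    L
a=2:    W    W    W    W
a=3:    W    W    W    W
a=4:    L    L    W    W
a=5:    W    W    L    L
Cells with no legal move (terminal, hence L): (0,0), (0,1).
The remaining L cells, each justified by listing all of its moves:
(1,2): moves to (0,2)(W), (1,0)(W); every one is W ⇒ L
(1,3): moves to (0,3)(W), (1,1)(W); every one is W ⇒ L
(4,0): moves to (3,0)(W), (2,0)(W), (1,0)(W); every one is W ⇒ L
(4,1): moves to (3,1)(W), (2,1)(W), (1,1)(W); every one is W ⇒ L
(5,2): moves to (4,2)(W), (3,2)(W), (2,2)(W), (5,0)(W); every one is W ⇒ L
(5,3): moves to (4,3)(W), (3,3)(W), (2,3)(W), (5,1)(W); every one is W ⇒ L
Every other cell has at least one move into one of the L cells above, so it is W.
Every move from (5,3) reaches a W position, so the mover loses.

Noah wins.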